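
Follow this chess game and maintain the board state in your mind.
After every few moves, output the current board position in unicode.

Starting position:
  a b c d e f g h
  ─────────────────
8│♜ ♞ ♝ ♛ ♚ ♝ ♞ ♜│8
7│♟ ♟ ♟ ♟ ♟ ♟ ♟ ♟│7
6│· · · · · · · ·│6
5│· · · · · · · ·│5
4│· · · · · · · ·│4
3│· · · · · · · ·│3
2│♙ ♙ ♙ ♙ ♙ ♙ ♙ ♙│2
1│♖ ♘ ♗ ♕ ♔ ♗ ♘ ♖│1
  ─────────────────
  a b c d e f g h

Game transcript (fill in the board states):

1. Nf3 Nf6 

  a b c d e f g h
  ─────────────────
8│♜ ♞ ♝ ♛ ♚ ♝ · ♜│8
7│♟ ♟ ♟ ♟ ♟ ♟ ♟ ♟│7
6│· · · · · ♞ · ·│6
5│· · · · · · · ·│5
4│· · · · · · · ·│4
3│· · · · · ♘ · ·│3
2│♙ ♙ ♙ ♙ ♙ ♙ ♙ ♙│2
1│♖ ♘ ♗ ♕ ♔ ♗ · ♖│1
  ─────────────────
  a b c d e f g h

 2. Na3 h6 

  a b c d e f g h
  ─────────────────
8│♜ ♞ ♝ ♛ ♚ ♝ · ♜│8
7│♟ ♟ ♟ ♟ ♟ ♟ ♟ ·│7
6│· · · · · ♞ · ♟│6
5│· · · · · · · ·│5
4│· · · · · · · ·│4
3│♘ · · · · ♘ · ·│3
2│♙ ♙ ♙ ♙ ♙ ♙ ♙ ♙│2
1│♖ · ♗ ♕ ♔ ♗ · ♖│1
  ─────────────────
  a b c d e f g h

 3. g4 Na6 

  a b c d e f g h
  ─────────────────
8│♜ · ♝ ♛ ♚ ♝ · ♜│8
7│♟ ♟ ♟ ♟ ♟ ♟ ♟ ·│7
6│♞ · · · · ♞ · ♟│6
5│· · · · · · · ·│5
4│· · · · · · ♙ ·│4
3│♘ · · · · ♘ · ·│3
2│♙ ♙ ♙ ♙ ♙ ♙ · ♙│2
1│♖ · ♗ ♕ ♔ ♗ · ♖│1
  ─────────────────
  a b c d e f g h



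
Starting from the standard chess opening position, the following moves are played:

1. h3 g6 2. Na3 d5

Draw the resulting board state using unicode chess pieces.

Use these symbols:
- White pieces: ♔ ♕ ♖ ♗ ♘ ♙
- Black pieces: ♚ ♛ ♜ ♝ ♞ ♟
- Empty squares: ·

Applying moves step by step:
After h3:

♜ ♞ ♝ ♛ ♚ ♝ ♞ ♜
♟ ♟ ♟ ♟ ♟ ♟ ♟ ♟
· · · · · · · ·
· · · · · · · ·
· · · · · · · ·
· · · · · · · ♙
♙ ♙ ♙ ♙ ♙ ♙ ♙ ·
♖ ♘ ♗ ♕ ♔ ♗ ♘ ♖


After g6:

♜ ♞ ♝ ♛ ♚ ♝ ♞ ♜
♟ ♟ ♟ ♟ ♟ ♟ · ♟
· · · · · · ♟ ·
· · · · · · · ·
· · · · · · · ·
· · · · · · · ♙
♙ ♙ ♙ ♙ ♙ ♙ ♙ ·
♖ ♘ ♗ ♕ ♔ ♗ ♘ ♖


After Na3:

♜ ♞ ♝ ♛ ♚ ♝ ♞ ♜
♟ ♟ ♟ ♟ ♟ ♟ · ♟
· · · · · · ♟ ·
· · · · · · · ·
· · · · · · · ·
♘ · · · · · · ♙
♙ ♙ ♙ ♙ ♙ ♙ ♙ ·
♖ · ♗ ♕ ♔ ♗ ♘ ♖


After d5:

♜ ♞ ♝ ♛ ♚ ♝ ♞ ♜
♟ ♟ ♟ · ♟ ♟ · ♟
· · · · · · ♟ ·
· · · ♟ · · · ·
· · · · · · · ·
♘ · · · · · · ♙
♙ ♙ ♙ ♙ ♙ ♙ ♙ ·
♖ · ♗ ♕ ♔ ♗ ♘ ♖



  a b c d e f g h
  ─────────────────
8│♜ ♞ ♝ ♛ ♚ ♝ ♞ ♜│8
7│♟ ♟ ♟ · ♟ ♟ · ♟│7
6│· · · · · · ♟ ·│6
5│· · · ♟ · · · ·│5
4│· · · · · · · ·│4
3│♘ · · · · · · ♙│3
2│♙ ♙ ♙ ♙ ♙ ♙ ♙ ·│2
1│♖ · ♗ ♕ ♔ ♗ ♘ ♖│1
  ─────────────────
  a b c d e f g h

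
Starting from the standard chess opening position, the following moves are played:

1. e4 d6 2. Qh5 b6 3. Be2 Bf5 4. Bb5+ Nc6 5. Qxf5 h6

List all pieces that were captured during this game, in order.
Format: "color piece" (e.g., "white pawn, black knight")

Tracking captures:
  Qxf5: captured black bishop

black bishop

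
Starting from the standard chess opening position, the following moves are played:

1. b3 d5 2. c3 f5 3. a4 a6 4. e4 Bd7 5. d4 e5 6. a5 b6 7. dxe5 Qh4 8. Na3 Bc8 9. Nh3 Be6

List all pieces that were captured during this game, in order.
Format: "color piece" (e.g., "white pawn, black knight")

Tracking captures:
  dxe5: captured black pawn

black pawn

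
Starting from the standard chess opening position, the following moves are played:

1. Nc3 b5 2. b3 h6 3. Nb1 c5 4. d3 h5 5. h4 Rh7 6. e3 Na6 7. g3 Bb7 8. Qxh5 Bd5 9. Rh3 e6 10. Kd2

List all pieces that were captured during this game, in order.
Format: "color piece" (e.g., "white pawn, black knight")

Tracking captures:
  Qxh5: captured black pawn

black pawn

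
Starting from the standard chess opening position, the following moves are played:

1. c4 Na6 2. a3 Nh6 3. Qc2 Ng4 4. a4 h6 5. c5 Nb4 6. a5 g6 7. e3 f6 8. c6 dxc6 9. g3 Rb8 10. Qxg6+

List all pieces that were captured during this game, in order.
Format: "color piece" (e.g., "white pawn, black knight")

Tracking captures:
  dxc6: captured white pawn
  Qxg6+: captured black pawn

white pawn, black pawn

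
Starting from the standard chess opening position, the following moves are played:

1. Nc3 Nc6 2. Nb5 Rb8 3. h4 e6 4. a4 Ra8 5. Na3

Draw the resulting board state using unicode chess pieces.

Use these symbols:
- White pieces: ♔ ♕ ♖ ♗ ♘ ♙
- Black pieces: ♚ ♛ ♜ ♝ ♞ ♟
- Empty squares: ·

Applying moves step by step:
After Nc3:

♜ ♞ ♝ ♛ ♚ ♝ ♞ ♜
♟ ♟ ♟ ♟ ♟ ♟ ♟ ♟
· · · · · · · ·
· · · · · · · ·
· · · · · · · ·
· · ♘ · · · · ·
♙ ♙ ♙ ♙ ♙ ♙ ♙ ♙
♖ · ♗ ♕ ♔ ♗ ♘ ♖


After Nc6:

♜ · ♝ ♛ ♚ ♝ ♞ ♜
♟ ♟ ♟ ♟ ♟ ♟ ♟ ♟
· · ♞ · · · · ·
· · · · · · · ·
· · · · · · · ·
· · ♘ · · · · ·
♙ ♙ ♙ ♙ ♙ ♙ ♙ ♙
♖ · ♗ ♕ ♔ ♗ ♘ ♖


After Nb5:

♜ · ♝ ♛ ♚ ♝ ♞ ♜
♟ ♟ ♟ ♟ ♟ ♟ ♟ ♟
· · ♞ · · · · ·
· ♘ · · · · · ·
· · · · · · · ·
· · · · · · · ·
♙ ♙ ♙ ♙ ♙ ♙ ♙ ♙
♖ · ♗ ♕ ♔ ♗ ♘ ♖


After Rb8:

· ♜ ♝ ♛ ♚ ♝ ♞ ♜
♟ ♟ ♟ ♟ ♟ ♟ ♟ ♟
· · ♞ · · · · ·
· ♘ · · · · · ·
· · · · · · · ·
· · · · · · · ·
♙ ♙ ♙ ♙ ♙ ♙ ♙ ♙
♖ · ♗ ♕ ♔ ♗ ♘ ♖


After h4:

· ♜ ♝ ♛ ♚ ♝ ♞ ♜
♟ ♟ ♟ ♟ ♟ ♟ ♟ ♟
· · ♞ · · · · ·
· ♘ · · · · · ·
· · · · · · · ♙
· · · · · · · ·
♙ ♙ ♙ ♙ ♙ ♙ ♙ ·
♖ · ♗ ♕ ♔ ♗ ♘ ♖


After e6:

· ♜ ♝ ♛ ♚ ♝ ♞ ♜
♟ ♟ ♟ ♟ · ♟ ♟ ♟
· · ♞ · ♟ · · ·
· ♘ · · · · · ·
· · · · · · · ♙
· · · · · · · ·
♙ ♙ ♙ ♙ ♙ ♙ ♙ ·
♖ · ♗ ♕ ♔ ♗ ♘ ♖


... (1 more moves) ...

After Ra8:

♜ · ♝ ♛ ♚ ♝ ♞ ♜
♟ ♟ ♟ ♟ · ♟ ♟ ♟
· · ♞ · ♟ · · ·
· ♘ · · · · · ·
♙ · · · · · · ♙
· · · · · · · ·
· ♙ ♙ ♙ ♙ ♙ ♙ ·
♖ · ♗ ♕ ♔ ♗ ♘ ♖


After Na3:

♜ · ♝ ♛ ♚ ♝ ♞ ♜
♟ ♟ ♟ ♟ · ♟ ♟ ♟
· · ♞ · ♟ · · ·
· · · · · · · ·
♙ · · · · · · ♙
♘ · · · · · · ·
· ♙ ♙ ♙ ♙ ♙ ♙ ·
♖ · ♗ ♕ ♔ ♗ ♘ ♖



  a b c d e f g h
  ─────────────────
8│♜ · ♝ ♛ ♚ ♝ ♞ ♜│8
7│♟ ♟ ♟ ♟ · ♟ ♟ ♟│7
6│· · ♞ · ♟ · · ·│6
5│· · · · · · · ·│5
4│♙ · · · · · · ♙│4
3│♘ · · · · · · ·│3
2│· ♙ ♙ ♙ ♙ ♙ ♙ ·│2
1│♖ · ♗ ♕ ♔ ♗ ♘ ♖│1
  ─────────────────
  a b c d e f g h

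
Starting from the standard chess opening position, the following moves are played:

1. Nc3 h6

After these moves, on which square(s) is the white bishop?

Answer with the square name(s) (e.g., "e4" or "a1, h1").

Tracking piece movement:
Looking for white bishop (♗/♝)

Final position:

  a b c d e f g h
  ─────────────────
8│♜ ♞ ♝ ♛ ♚ ♝ ♞ ♜│8
7│♟ ♟ ♟ ♟ ♟ ♟ ♟ ·│7
6│· · · · · · · ♟│6
5│· · · · · · · ·│5
4│· · · · · · · ·│4
3│· · ♘ · · · · ·│3
2│♙ ♙ ♙ ♙ ♙ ♙ ♙ ♙│2
1│♖ · ♗ ♕ ♔ ♗ ♘ ♖│1
  ─────────────────
  a b c d e f g h


c1, f1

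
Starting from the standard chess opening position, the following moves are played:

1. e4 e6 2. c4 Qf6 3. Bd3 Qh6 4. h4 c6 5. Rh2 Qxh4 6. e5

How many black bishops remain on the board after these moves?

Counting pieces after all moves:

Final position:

  a b c d e f g h
  ─────────────────
8│♜ ♞ ♝ · ♚ ♝ ♞ ♜│8
7│♟ ♟ · ♟ · ♟ ♟ ♟│7
6│· · ♟ · ♟ · · ·│6
5│· · · · ♙ · · ·│5
4│· · ♙ · · · · ♛│4
3│· · · ♗ · · · ·│3
2│♙ ♙ · ♙ · ♙ ♙ ♖│2
1│♖ ♘ ♗ ♕ ♔ · ♘ ·│1
  ─────────────────
  a b c d e f g h


2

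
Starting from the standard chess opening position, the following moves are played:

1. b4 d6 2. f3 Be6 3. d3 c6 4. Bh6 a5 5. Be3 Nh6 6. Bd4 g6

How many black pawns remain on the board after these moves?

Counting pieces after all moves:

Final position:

  a b c d e f g h
  ─────────────────
8│♜ ♞ · ♛ ♚ ♝ · ♜│8
7│· ♟ · · ♟ ♟ · ♟│7
6│· · ♟ ♟ ♝ · ♟ ♞│6
5│♟ · · · · · · ·│5
4│· ♙ · ♗ · · · ·│4
3│· · · ♙ · ♙ · ·│3
2│♙ · ♙ · ♙ · ♙ ♙│2
1│♖ ♘ · ♕ ♔ ♗ ♘ ♖│1
  ─────────────────
  a b c d e f g h


8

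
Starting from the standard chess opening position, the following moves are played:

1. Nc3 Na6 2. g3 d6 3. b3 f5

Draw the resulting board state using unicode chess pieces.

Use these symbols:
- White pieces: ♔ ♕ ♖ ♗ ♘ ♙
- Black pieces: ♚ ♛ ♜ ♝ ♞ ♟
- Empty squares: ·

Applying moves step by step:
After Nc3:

♜ ♞ ♝ ♛ ♚ ♝ ♞ ♜
♟ ♟ ♟ ♟ ♟ ♟ ♟ ♟
· · · · · · · ·
· · · · · · · ·
· · · · · · · ·
· · ♘ · · · · ·
♙ ♙ ♙ ♙ ♙ ♙ ♙ ♙
♖ · ♗ ♕ ♔ ♗ ♘ ♖


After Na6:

♜ · ♝ ♛ ♚ ♝ ♞ ♜
♟ ♟ ♟ ♟ ♟ ♟ ♟ ♟
♞ · · · · · · ·
· · · · · · · ·
· · · · · · · ·
· · ♘ · · · · ·
♙ ♙ ♙ ♙ ♙ ♙ ♙ ♙
♖ · ♗ ♕ ♔ ♗ ♘ ♖


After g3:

♜ · ♝ ♛ ♚ ♝ ♞ ♜
♟ ♟ ♟ ♟ ♟ ♟ ♟ ♟
♞ · · · · · · ·
· · · · · · · ·
· · · · · · · ·
· · ♘ · · · ♙ ·
♙ ♙ ♙ ♙ ♙ ♙ · ♙
♖ · ♗ ♕ ♔ ♗ ♘ ♖


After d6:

♜ · ♝ ♛ ♚ ♝ ♞ ♜
♟ ♟ ♟ · ♟ ♟ ♟ ♟
♞ · · ♟ · · · ·
· · · · · · · ·
· · · · · · · ·
· · ♘ · · · ♙ ·
♙ ♙ ♙ ♙ ♙ ♙ · ♙
♖ · ♗ ♕ ♔ ♗ ♘ ♖


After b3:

♜ · ♝ ♛ ♚ ♝ ♞ ♜
♟ ♟ ♟ · ♟ ♟ ♟ ♟
♞ · · ♟ · · · ·
· · · · · · · ·
· · · · · · · ·
· ♙ ♘ · · · ♙ ·
♙ · ♙ ♙ ♙ ♙ · ♙
♖ · ♗ ♕ ♔ ♗ ♘ ♖


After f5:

♜ · ♝ ♛ ♚ ♝ ♞ ♜
♟ ♟ ♟ · ♟ · ♟ ♟
♞ · · ♟ · · · ·
· · · · · ♟ · ·
· · · · · · · ·
· ♙ ♘ · · · ♙ ·
♙ · ♙ ♙ ♙ ♙ · ♙
♖ · ♗ ♕ ♔ ♗ ♘ ♖



  a b c d e f g h
  ─────────────────
8│♜ · ♝ ♛ ♚ ♝ ♞ ♜│8
7│♟ ♟ ♟ · ♟ · ♟ ♟│7
6│♞ · · ♟ · · · ·│6
5│· · · · · ♟ · ·│5
4│· · · · · · · ·│4
3│· ♙ ♘ · · · ♙ ·│3
2│♙ · ♙ ♙ ♙ ♙ · ♙│2
1│♖ · ♗ ♕ ♔ ♗ ♘ ♖│1
  ─────────────────
  a b c d e f g h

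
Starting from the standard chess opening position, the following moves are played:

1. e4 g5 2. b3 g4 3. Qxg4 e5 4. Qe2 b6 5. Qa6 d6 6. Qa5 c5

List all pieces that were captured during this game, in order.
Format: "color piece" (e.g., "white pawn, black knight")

Tracking captures:
  Qxg4: captured black pawn

black pawn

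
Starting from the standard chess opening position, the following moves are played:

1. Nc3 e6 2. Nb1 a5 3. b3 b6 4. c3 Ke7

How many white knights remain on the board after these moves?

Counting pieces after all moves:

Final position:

  a b c d e f g h
  ─────────────────
8│♜ ♞ ♝ ♛ · ♝ ♞ ♜│8
7│· · ♟ ♟ ♚ ♟ ♟ ♟│7
6│· ♟ · · ♟ · · ·│6
5│♟ · · · · · · ·│5
4│· · · · · · · ·│4
3│· ♙ ♙ · · · · ·│3
2│♙ · · ♙ ♙ ♙ ♙ ♙│2
1│♖ ♘ ♗ ♕ ♔ ♗ ♘ ♖│1
  ─────────────────
  a b c d e f g h


2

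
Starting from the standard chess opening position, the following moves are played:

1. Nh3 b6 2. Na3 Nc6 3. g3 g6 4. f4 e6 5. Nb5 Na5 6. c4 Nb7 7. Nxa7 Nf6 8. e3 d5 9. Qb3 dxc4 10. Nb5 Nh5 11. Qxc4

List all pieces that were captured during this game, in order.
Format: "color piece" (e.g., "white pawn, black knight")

Tracking captures:
  Nxa7: captured black pawn
  dxc4: captured white pawn
  Qxc4: captured black pawn

black pawn, white pawn, black pawn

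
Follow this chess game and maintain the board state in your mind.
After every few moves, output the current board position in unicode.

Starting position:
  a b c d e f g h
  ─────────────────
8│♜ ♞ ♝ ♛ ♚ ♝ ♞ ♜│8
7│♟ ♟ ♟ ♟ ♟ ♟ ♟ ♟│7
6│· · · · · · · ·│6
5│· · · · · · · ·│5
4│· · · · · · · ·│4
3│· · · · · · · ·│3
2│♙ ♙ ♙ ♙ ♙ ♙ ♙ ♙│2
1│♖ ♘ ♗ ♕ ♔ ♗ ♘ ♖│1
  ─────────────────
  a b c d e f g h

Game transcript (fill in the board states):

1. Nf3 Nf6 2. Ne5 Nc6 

  a b c d e f g h
  ─────────────────
8│♜ · ♝ ♛ ♚ ♝ · ♜│8
7│♟ ♟ ♟ ♟ ♟ ♟ ♟ ♟│7
6│· · ♞ · · ♞ · ·│6
5│· · · · ♘ · · ·│5
4│· · · · · · · ·│4
3│· · · · · · · ·│3
2│♙ ♙ ♙ ♙ ♙ ♙ ♙ ♙│2
1│♖ ♘ ♗ ♕ ♔ ♗ · ♖│1
  ─────────────────
  a b c d e f g h

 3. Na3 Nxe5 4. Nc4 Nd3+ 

  a b c d e f g h
  ─────────────────
8│♜ · ♝ ♛ ♚ ♝ · ♜│8
7│♟ ♟ ♟ ♟ ♟ ♟ ♟ ♟│7
6│· · · · · ♞ · ·│6
5│· · · · · · · ·│5
4│· · ♘ · · · · ·│4
3│· · · ♞ · · · ·│3
2│♙ ♙ ♙ ♙ ♙ ♙ ♙ ♙│2
1│♖ · ♗ ♕ ♔ ♗ · ♖│1
  ─────────────────
  a b c d e f g h

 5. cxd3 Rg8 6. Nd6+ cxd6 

  a b c d e f g h
  ─────────────────
8│♜ · ♝ ♛ ♚ ♝ ♜ ·│8
7│♟ ♟ · ♟ ♟ ♟ ♟ ♟│7
6│· · · ♟ · ♞ · ·│6
5│· · · · · · · ·│5
4│· · · · · · · ·│4
3│· · · ♙ · · · ·│3
2│♙ ♙ · ♙ ♙ ♙ ♙ ♙│2
1│♖ · ♗ ♕ ♔ ♗ · ♖│1
  ─────────────────
  a b c d e f g h



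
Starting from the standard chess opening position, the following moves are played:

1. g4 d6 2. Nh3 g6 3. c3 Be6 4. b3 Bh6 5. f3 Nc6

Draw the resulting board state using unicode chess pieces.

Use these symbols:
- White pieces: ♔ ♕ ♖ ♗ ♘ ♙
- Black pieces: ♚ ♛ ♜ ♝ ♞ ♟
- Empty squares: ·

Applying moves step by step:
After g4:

♜ ♞ ♝ ♛ ♚ ♝ ♞ ♜
♟ ♟ ♟ ♟ ♟ ♟ ♟ ♟
· · · · · · · ·
· · · · · · · ·
· · · · · · ♙ ·
· · · · · · · ·
♙ ♙ ♙ ♙ ♙ ♙ · ♙
♖ ♘ ♗ ♕ ♔ ♗ ♘ ♖


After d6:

♜ ♞ ♝ ♛ ♚ ♝ ♞ ♜
♟ ♟ ♟ · ♟ ♟ ♟ ♟
· · · ♟ · · · ·
· · · · · · · ·
· · · · · · ♙ ·
· · · · · · · ·
♙ ♙ ♙ ♙ ♙ ♙ · ♙
♖ ♘ ♗ ♕ ♔ ♗ ♘ ♖


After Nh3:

♜ ♞ ♝ ♛ ♚ ♝ ♞ ♜
♟ ♟ ♟ · ♟ ♟ ♟ ♟
· · · ♟ · · · ·
· · · · · · · ·
· · · · · · ♙ ·
· · · · · · · ♘
♙ ♙ ♙ ♙ ♙ ♙ · ♙
♖ ♘ ♗ ♕ ♔ ♗ · ♖


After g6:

♜ ♞ ♝ ♛ ♚ ♝ ♞ ♜
♟ ♟ ♟ · ♟ ♟ · ♟
· · · ♟ · · ♟ ·
· · · · · · · ·
· · · · · · ♙ ·
· · · · · · · ♘
♙ ♙ ♙ ♙ ♙ ♙ · ♙
♖ ♘ ♗ ♕ ♔ ♗ · ♖


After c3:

♜ ♞ ♝ ♛ ♚ ♝ ♞ ♜
♟ ♟ ♟ · ♟ ♟ · ♟
· · · ♟ · · ♟ ·
· · · · · · · ·
· · · · · · ♙ ·
· · ♙ · · · · ♘
♙ ♙ · ♙ ♙ ♙ · ♙
♖ ♘ ♗ ♕ ♔ ♗ · ♖


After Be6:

♜ ♞ · ♛ ♚ ♝ ♞ ♜
♟ ♟ ♟ · ♟ ♟ · ♟
· · · ♟ ♝ · ♟ ·
· · · · · · · ·
· · · · · · ♙ ·
· · ♙ · · · · ♘
♙ ♙ · ♙ ♙ ♙ · ♙
♖ ♘ ♗ ♕ ♔ ♗ · ♖


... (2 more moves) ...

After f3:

♜ ♞ · ♛ ♚ · ♞ ♜
♟ ♟ ♟ · ♟ ♟ · ♟
· · · ♟ ♝ · ♟ ♝
· · · · · · · ·
· · · · · · ♙ ·
· ♙ ♙ · · ♙ · ♘
♙ · · ♙ ♙ · · ♙
♖ ♘ ♗ ♕ ♔ ♗ · ♖


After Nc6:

♜ · · ♛ ♚ · ♞ ♜
♟ ♟ ♟ · ♟ ♟ · ♟
· · ♞ ♟ ♝ · ♟ ♝
· · · · · · · ·
· · · · · · ♙ ·
· ♙ ♙ · · ♙ · ♘
♙ · · ♙ ♙ · · ♙
♖ ♘ ♗ ♕ ♔ ♗ · ♖



  a b c d e f g h
  ─────────────────
8│♜ · · ♛ ♚ · ♞ ♜│8
7│♟ ♟ ♟ · ♟ ♟ · ♟│7
6│· · ♞ ♟ ♝ · ♟ ♝│6
5│· · · · · · · ·│5
4│· · · · · · ♙ ·│4
3│· ♙ ♙ · · ♙ · ♘│3
2│♙ · · ♙ ♙ · · ♙│2
1│♖ ♘ ♗ ♕ ♔ ♗ · ♖│1
  ─────────────────
  a b c d e f g h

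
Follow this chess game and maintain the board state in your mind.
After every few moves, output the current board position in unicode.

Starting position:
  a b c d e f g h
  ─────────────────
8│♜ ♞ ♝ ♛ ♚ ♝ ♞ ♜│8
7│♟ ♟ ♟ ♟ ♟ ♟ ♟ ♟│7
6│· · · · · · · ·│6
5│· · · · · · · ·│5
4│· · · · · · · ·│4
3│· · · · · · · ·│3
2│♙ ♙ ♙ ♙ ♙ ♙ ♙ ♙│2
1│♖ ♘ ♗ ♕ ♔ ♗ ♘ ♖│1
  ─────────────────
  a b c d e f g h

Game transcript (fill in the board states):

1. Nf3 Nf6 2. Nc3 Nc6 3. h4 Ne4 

  a b c d e f g h
  ─────────────────
8│♜ · ♝ ♛ ♚ ♝ · ♜│8
7│♟ ♟ ♟ ♟ ♟ ♟ ♟ ♟│7
6│· · ♞ · · · · ·│6
5│· · · · · · · ·│5
4│· · · · ♞ · · ♙│4
3│· · ♘ · · ♘ · ·│3
2│♙ ♙ ♙ ♙ ♙ ♙ ♙ ·│2
1│♖ · ♗ ♕ ♔ ♗ · ♖│1
  ─────────────────
  a b c d e f g h

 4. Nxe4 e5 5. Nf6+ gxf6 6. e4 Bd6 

  a b c d e f g h
  ─────────────────
8│♜ · ♝ ♛ ♚ · · ♜│8
7│♟ ♟ ♟ ♟ · ♟ · ♟│7
6│· · ♞ ♝ · ♟ · ·│6
5│· · · · ♟ · · ·│5
4│· · · · ♙ · · ♙│4
3│· · · · · ♘ · ·│3
2│♙ ♙ ♙ ♙ · ♙ ♙ ·│2
1│♖ · ♗ ♕ ♔ ♗ · ♖│1
  ─────────────────
  a b c d e f g h

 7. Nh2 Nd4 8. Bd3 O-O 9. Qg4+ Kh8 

  a b c d e f g h
  ─────────────────
8│♜ · ♝ ♛ · ♜ · ♚│8
7│♟ ♟ ♟ ♟ · ♟ · ♟│7
6│· · · ♝ · ♟ · ·│6
5│· · · · ♟ · · ·│5
4│· · · ♞ ♙ · ♕ ♙│4
3│· · · ♗ · · · ·│3
2│♙ ♙ ♙ ♙ · ♙ ♙ ♘│2
1│♖ · ♗ · ♔ · · ♖│1
  ─────────────────
  a b c d e f g h

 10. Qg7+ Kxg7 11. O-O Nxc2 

  a b c d e f g h
  ─────────────────
8│♜ · ♝ ♛ · ♜ · ·│8
7│♟ ♟ ♟ ♟ · ♟ ♚ ♟│7
6│· · · ♝ · ♟ · ·│6
5│· · · · ♟ · · ·│5
4│· · · · ♙ · · ♙│4
3│· · · ♗ · · · ·│3
2│♙ ♙ ♞ ♙ · ♙ ♙ ♘│2
1│♖ · ♗ · · ♖ ♔ ·│1
  ─────────────────
  a b c d e f g h


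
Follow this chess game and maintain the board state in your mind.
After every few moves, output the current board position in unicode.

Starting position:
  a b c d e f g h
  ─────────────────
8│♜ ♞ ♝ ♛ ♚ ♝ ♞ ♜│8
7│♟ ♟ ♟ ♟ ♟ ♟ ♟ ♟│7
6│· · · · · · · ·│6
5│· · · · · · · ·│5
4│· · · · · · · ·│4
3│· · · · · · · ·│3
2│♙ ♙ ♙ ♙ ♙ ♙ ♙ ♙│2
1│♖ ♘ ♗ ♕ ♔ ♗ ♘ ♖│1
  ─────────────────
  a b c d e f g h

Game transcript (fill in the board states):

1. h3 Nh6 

  a b c d e f g h
  ─────────────────
8│♜ ♞ ♝ ♛ ♚ ♝ · ♜│8
7│♟ ♟ ♟ ♟ ♟ ♟ ♟ ♟│7
6│· · · · · · · ♞│6
5│· · · · · · · ·│5
4│· · · · · · · ·│4
3│· · · · · · · ♙│3
2│♙ ♙ ♙ ♙ ♙ ♙ ♙ ·│2
1│♖ ♘ ♗ ♕ ♔ ♗ ♘ ♖│1
  ─────────────────
  a b c d e f g h

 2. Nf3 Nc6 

  a b c d e f g h
  ─────────────────
8│♜ · ♝ ♛ ♚ ♝ · ♜│8
7│♟ ♟ ♟ ♟ ♟ ♟ ♟ ♟│7
6│· · ♞ · · · · ♞│6
5│· · · · · · · ·│5
4│· · · · · · · ·│4
3│· · · · · ♘ · ♙│3
2│♙ ♙ ♙ ♙ ♙ ♙ ♙ ·│2
1│♖ ♘ ♗ ♕ ♔ ♗ · ♖│1
  ─────────────────
  a b c d e f g h

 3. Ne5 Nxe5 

  a b c d e f g h
  ─────────────────
8│♜ · ♝ ♛ ♚ ♝ · ♜│8
7│♟ ♟ ♟ ♟ ♟ ♟ ♟ ♟│7
6│· · · · · · · ♞│6
5│· · · · ♞ · · ·│5
4│· · · · · · · ·│4
3│· · · · · · · ♙│3
2│♙ ♙ ♙ ♙ ♙ ♙ ♙ ·│2
1│♖ ♘ ♗ ♕ ♔ ♗ · ♖│1
  ─────────────────
  a b c d e f g h

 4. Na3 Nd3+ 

  a b c d e f g h
  ─────────────────
8│♜ · ♝ ♛ ♚ ♝ · ♜│8
7│♟ ♟ ♟ ♟ ♟ ♟ ♟ ♟│7
6│· · · · · · · ♞│6
5│· · · · · · · ·│5
4│· · · · · · · ·│4
3│♘ · · ♞ · · · ♙│3
2│♙ ♙ ♙ ♙ ♙ ♙ ♙ ·│2
1│♖ · ♗ ♕ ♔ ♗ · ♖│1
  ─────────────────
  a b c d e f g h



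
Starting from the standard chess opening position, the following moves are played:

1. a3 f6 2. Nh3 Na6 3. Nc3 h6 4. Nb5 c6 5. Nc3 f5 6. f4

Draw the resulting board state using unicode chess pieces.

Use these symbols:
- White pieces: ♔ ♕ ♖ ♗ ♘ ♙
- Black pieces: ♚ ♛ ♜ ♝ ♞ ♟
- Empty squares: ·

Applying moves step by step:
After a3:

♜ ♞ ♝ ♛ ♚ ♝ ♞ ♜
♟ ♟ ♟ ♟ ♟ ♟ ♟ ♟
· · · · · · · ·
· · · · · · · ·
· · · · · · · ·
♙ · · · · · · ·
· ♙ ♙ ♙ ♙ ♙ ♙ ♙
♖ ♘ ♗ ♕ ♔ ♗ ♘ ♖


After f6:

♜ ♞ ♝ ♛ ♚ ♝ ♞ ♜
♟ ♟ ♟ ♟ ♟ · ♟ ♟
· · · · · ♟ · ·
· · · · · · · ·
· · · · · · · ·
♙ · · · · · · ·
· ♙ ♙ ♙ ♙ ♙ ♙ ♙
♖ ♘ ♗ ♕ ♔ ♗ ♘ ♖


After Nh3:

♜ ♞ ♝ ♛ ♚ ♝ ♞ ♜
♟ ♟ ♟ ♟ ♟ · ♟ ♟
· · · · · ♟ · ·
· · · · · · · ·
· · · · · · · ·
♙ · · · · · · ♘
· ♙ ♙ ♙ ♙ ♙ ♙ ♙
♖ ♘ ♗ ♕ ♔ ♗ · ♖


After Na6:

♜ · ♝ ♛ ♚ ♝ ♞ ♜
♟ ♟ ♟ ♟ ♟ · ♟ ♟
♞ · · · · ♟ · ·
· · · · · · · ·
· · · · · · · ·
♙ · · · · · · ♘
· ♙ ♙ ♙ ♙ ♙ ♙ ♙
♖ ♘ ♗ ♕ ♔ ♗ · ♖


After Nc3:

♜ · ♝ ♛ ♚ ♝ ♞ ♜
♟ ♟ ♟ ♟ ♟ · ♟ ♟
♞ · · · · ♟ · ·
· · · · · · · ·
· · · · · · · ·
♙ · ♘ · · · · ♘
· ♙ ♙ ♙ ♙ ♙ ♙ ♙
♖ · ♗ ♕ ♔ ♗ · ♖


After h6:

♜ · ♝ ♛ ♚ ♝ ♞ ♜
♟ ♟ ♟ ♟ ♟ · ♟ ·
♞ · · · · ♟ · ♟
· · · · · · · ·
· · · · · · · ·
♙ · ♘ · · · · ♘
· ♙ ♙ ♙ ♙ ♙ ♙ ♙
♖ · ♗ ♕ ♔ ♗ · ♖


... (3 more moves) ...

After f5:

♜ · ♝ ♛ ♚ ♝ ♞ ♜
♟ ♟ · ♟ ♟ · ♟ ·
♞ · ♟ · · · · ♟
· · · · · ♟ · ·
· · · · · · · ·
♙ · ♘ · · · · ♘
· ♙ ♙ ♙ ♙ ♙ ♙ ♙
♖ · ♗ ♕ ♔ ♗ · ♖


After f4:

♜ · ♝ ♛ ♚ ♝ ♞ ♜
♟ ♟ · ♟ ♟ · ♟ ·
♞ · ♟ · · · · ♟
· · · · · ♟ · ·
· · · · · ♙ · ·
♙ · ♘ · · · · ♘
· ♙ ♙ ♙ ♙ · ♙ ♙
♖ · ♗ ♕ ♔ ♗ · ♖



  a b c d e f g h
  ─────────────────
8│♜ · ♝ ♛ ♚ ♝ ♞ ♜│8
7│♟ ♟ · ♟ ♟ · ♟ ·│7
6│♞ · ♟ · · · · ♟│6
5│· · · · · ♟ · ·│5
4│· · · · · ♙ · ·│4
3│♙ · ♘ · · · · ♘│3
2│· ♙ ♙ ♙ ♙ · ♙ ♙│2
1│♖ · ♗ ♕ ♔ ♗ · ♖│1
  ─────────────────
  a b c d e f g h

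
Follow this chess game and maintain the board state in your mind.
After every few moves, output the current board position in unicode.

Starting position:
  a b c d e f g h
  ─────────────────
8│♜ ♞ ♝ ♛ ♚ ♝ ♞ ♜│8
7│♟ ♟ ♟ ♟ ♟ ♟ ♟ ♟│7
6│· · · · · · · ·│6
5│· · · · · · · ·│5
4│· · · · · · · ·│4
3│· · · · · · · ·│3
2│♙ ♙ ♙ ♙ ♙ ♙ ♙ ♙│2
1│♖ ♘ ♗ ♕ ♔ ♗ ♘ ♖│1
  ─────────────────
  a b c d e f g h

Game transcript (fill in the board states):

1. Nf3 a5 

  a b c d e f g h
  ─────────────────
8│♜ ♞ ♝ ♛ ♚ ♝ ♞ ♜│8
7│· ♟ ♟ ♟ ♟ ♟ ♟ ♟│7
6│· · · · · · · ·│6
5│♟ · · · · · · ·│5
4│· · · · · · · ·│4
3│· · · · · ♘ · ·│3
2│♙ ♙ ♙ ♙ ♙ ♙ ♙ ♙│2
1│♖ ♘ ♗ ♕ ♔ ♗ · ♖│1
  ─────────────────
  a b c d e f g h

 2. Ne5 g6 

  a b c d e f g h
  ─────────────────
8│♜ ♞ ♝ ♛ ♚ ♝ ♞ ♜│8
7│· ♟ ♟ ♟ ♟ ♟ · ♟│7
6│· · · · · · ♟ ·│6
5│♟ · · · ♘ · · ·│5
4│· · · · · · · ·│4
3│· · · · · · · ·│3
2│♙ ♙ ♙ ♙ ♙ ♙ ♙ ♙│2
1│♖ ♘ ♗ ♕ ♔ ♗ · ♖│1
  ─────────────────
  a b c d e f g h

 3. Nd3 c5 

  a b c d e f g h
  ─────────────────
8│♜ ♞ ♝ ♛ ♚ ♝ ♞ ♜│8
7│· ♟ · ♟ ♟ ♟ · ♟│7
6│· · · · · · ♟ ·│6
5│♟ · ♟ · · · · ·│5
4│· · · · · · · ·│4
3│· · · ♘ · · · ·│3
2│♙ ♙ ♙ ♙ ♙ ♙ ♙ ♙│2
1│♖ ♘ ♗ ♕ ♔ ♗ · ♖│1
  ─────────────────
  a b c d e f g h

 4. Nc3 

  a b c d e f g h
  ─────────────────
8│♜ ♞ ♝ ♛ ♚ ♝ ♞ ♜│8
7│· ♟ · ♟ ♟ ♟ · ♟│7
6│· · · · · · ♟ ·│6
5│♟ · ♟ · · · · ·│5
4│· · · · · · · ·│4
3│· · ♘ ♘ · · · ·│3
2│♙ ♙ ♙ ♙ ♙ ♙ ♙ ♙│2
1│♖ · ♗ ♕ ♔ ♗ · ♖│1
  ─────────────────
  a b c d e f g h


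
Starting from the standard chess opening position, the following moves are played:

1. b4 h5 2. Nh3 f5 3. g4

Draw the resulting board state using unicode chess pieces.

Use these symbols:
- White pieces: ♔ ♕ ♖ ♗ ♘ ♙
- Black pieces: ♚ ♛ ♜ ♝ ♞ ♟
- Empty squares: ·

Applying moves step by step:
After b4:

♜ ♞ ♝ ♛ ♚ ♝ ♞ ♜
♟ ♟ ♟ ♟ ♟ ♟ ♟ ♟
· · · · · · · ·
· · · · · · · ·
· ♙ · · · · · ·
· · · · · · · ·
♙ · ♙ ♙ ♙ ♙ ♙ ♙
♖ ♘ ♗ ♕ ♔ ♗ ♘ ♖


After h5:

♜ ♞ ♝ ♛ ♚ ♝ ♞ ♜
♟ ♟ ♟ ♟ ♟ ♟ ♟ ·
· · · · · · · ·
· · · · · · · ♟
· ♙ · · · · · ·
· · · · · · · ·
♙ · ♙ ♙ ♙ ♙ ♙ ♙
♖ ♘ ♗ ♕ ♔ ♗ ♘ ♖


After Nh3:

♜ ♞ ♝ ♛ ♚ ♝ ♞ ♜
♟ ♟ ♟ ♟ ♟ ♟ ♟ ·
· · · · · · · ·
· · · · · · · ♟
· ♙ · · · · · ·
· · · · · · · ♘
♙ · ♙ ♙ ♙ ♙ ♙ ♙
♖ ♘ ♗ ♕ ♔ ♗ · ♖


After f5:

♜ ♞ ♝ ♛ ♚ ♝ ♞ ♜
♟ ♟ ♟ ♟ ♟ · ♟ ·
· · · · · · · ·
· · · · · ♟ · ♟
· ♙ · · · · · ·
· · · · · · · ♘
♙ · ♙ ♙ ♙ ♙ ♙ ♙
♖ ♘ ♗ ♕ ♔ ♗ · ♖


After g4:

♜ ♞ ♝ ♛ ♚ ♝ ♞ ♜
♟ ♟ ♟ ♟ ♟ · ♟ ·
· · · · · · · ·
· · · · · ♟ · ♟
· ♙ · · · · ♙ ·
· · · · · · · ♘
♙ · ♙ ♙ ♙ ♙ · ♙
♖ ♘ ♗ ♕ ♔ ♗ · ♖



  a b c d e f g h
  ─────────────────
8│♜ ♞ ♝ ♛ ♚ ♝ ♞ ♜│8
7│♟ ♟ ♟ ♟ ♟ · ♟ ·│7
6│· · · · · · · ·│6
5│· · · · · ♟ · ♟│5
4│· ♙ · · · · ♙ ·│4
3│· · · · · · · ♘│3
2│♙ · ♙ ♙ ♙ ♙ · ♙│2
1│♖ ♘ ♗ ♕ ♔ ♗ · ♖│1
  ─────────────────
  a b c d e f g h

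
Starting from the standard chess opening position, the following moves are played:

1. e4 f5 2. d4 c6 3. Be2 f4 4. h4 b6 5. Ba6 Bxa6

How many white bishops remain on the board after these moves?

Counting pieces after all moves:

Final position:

  a b c d e f g h
  ─────────────────
8│♜ ♞ · ♛ ♚ ♝ ♞ ♜│8
7│♟ · · ♟ ♟ · ♟ ♟│7
6│♝ ♟ ♟ · · · · ·│6
5│· · · · · · · ·│5
4│· · · ♙ ♙ ♟ · ♙│4
3│· · · · · · · ·│3
2│♙ ♙ ♙ · · ♙ ♙ ·│2
1│♖ ♘ ♗ ♕ ♔ · ♘ ♖│1
  ─────────────────
  a b c d e f g h


1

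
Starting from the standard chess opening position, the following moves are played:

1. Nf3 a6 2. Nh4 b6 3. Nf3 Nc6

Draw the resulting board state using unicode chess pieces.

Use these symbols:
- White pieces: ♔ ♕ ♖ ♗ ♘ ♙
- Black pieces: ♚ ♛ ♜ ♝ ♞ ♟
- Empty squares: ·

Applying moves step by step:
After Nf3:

♜ ♞ ♝ ♛ ♚ ♝ ♞ ♜
♟ ♟ ♟ ♟ ♟ ♟ ♟ ♟
· · · · · · · ·
· · · · · · · ·
· · · · · · · ·
· · · · · ♘ · ·
♙ ♙ ♙ ♙ ♙ ♙ ♙ ♙
♖ ♘ ♗ ♕ ♔ ♗ · ♖


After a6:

♜ ♞ ♝ ♛ ♚ ♝ ♞ ♜
· ♟ ♟ ♟ ♟ ♟ ♟ ♟
♟ · · · · · · ·
· · · · · · · ·
· · · · · · · ·
· · · · · ♘ · ·
♙ ♙ ♙ ♙ ♙ ♙ ♙ ♙
♖ ♘ ♗ ♕ ♔ ♗ · ♖


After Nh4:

♜ ♞ ♝ ♛ ♚ ♝ ♞ ♜
· ♟ ♟ ♟ ♟ ♟ ♟ ♟
♟ · · · · · · ·
· · · · · · · ·
· · · · · · · ♘
· · · · · · · ·
♙ ♙ ♙ ♙ ♙ ♙ ♙ ♙
♖ ♘ ♗ ♕ ♔ ♗ · ♖


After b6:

♜ ♞ ♝ ♛ ♚ ♝ ♞ ♜
· · ♟ ♟ ♟ ♟ ♟ ♟
♟ ♟ · · · · · ·
· · · · · · · ·
· · · · · · · ♘
· · · · · · · ·
♙ ♙ ♙ ♙ ♙ ♙ ♙ ♙
♖ ♘ ♗ ♕ ♔ ♗ · ♖


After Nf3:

♜ ♞ ♝ ♛ ♚ ♝ ♞ ♜
· · ♟ ♟ ♟ ♟ ♟ ♟
♟ ♟ · · · · · ·
· · · · · · · ·
· · · · · · · ·
· · · · · ♘ · ·
♙ ♙ ♙ ♙ ♙ ♙ ♙ ♙
♖ ♘ ♗ ♕ ♔ ♗ · ♖


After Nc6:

♜ · ♝ ♛ ♚ ♝ ♞ ♜
· · ♟ ♟ ♟ ♟ ♟ ♟
♟ ♟ ♞ · · · · ·
· · · · · · · ·
· · · · · · · ·
· · · · · ♘ · ·
♙ ♙ ♙ ♙ ♙ ♙ ♙ ♙
♖ ♘ ♗ ♕ ♔ ♗ · ♖



  a b c d e f g h
  ─────────────────
8│♜ · ♝ ♛ ♚ ♝ ♞ ♜│8
7│· · ♟ ♟ ♟ ♟ ♟ ♟│7
6│♟ ♟ ♞ · · · · ·│6
5│· · · · · · · ·│5
4│· · · · · · · ·│4
3│· · · · · ♘ · ·│3
2│♙ ♙ ♙ ♙ ♙ ♙ ♙ ♙│2
1│♖ ♘ ♗ ♕ ♔ ♗ · ♖│1
  ─────────────────
  a b c d e f g h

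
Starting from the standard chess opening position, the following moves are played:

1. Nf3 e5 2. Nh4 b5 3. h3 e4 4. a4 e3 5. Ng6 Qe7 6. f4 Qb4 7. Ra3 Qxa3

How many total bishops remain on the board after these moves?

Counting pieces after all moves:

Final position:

  a b c d e f g h
  ─────────────────
8│♜ ♞ ♝ · ♚ ♝ ♞ ♜│8
7│♟ · ♟ ♟ · ♟ ♟ ♟│7
6│· · · · · · ♘ ·│6
5│· ♟ · · · · · ·│5
4│♙ · · · · ♙ · ·│4
3│♛ · · · ♟ · · ♙│3
2│· ♙ ♙ ♙ ♙ · ♙ ·│2
1│· ♘ ♗ ♕ ♔ ♗ · ♖│1
  ─────────────────
  a b c d e f g h


4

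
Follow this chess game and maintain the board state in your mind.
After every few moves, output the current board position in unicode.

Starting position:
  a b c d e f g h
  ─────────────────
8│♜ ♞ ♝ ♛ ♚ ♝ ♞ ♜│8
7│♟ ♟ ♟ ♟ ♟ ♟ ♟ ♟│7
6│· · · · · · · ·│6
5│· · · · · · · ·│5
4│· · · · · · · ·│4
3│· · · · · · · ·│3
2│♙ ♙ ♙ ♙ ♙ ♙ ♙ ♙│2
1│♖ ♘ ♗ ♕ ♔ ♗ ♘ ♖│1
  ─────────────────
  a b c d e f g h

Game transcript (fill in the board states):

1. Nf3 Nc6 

  a b c d e f g h
  ─────────────────
8│♜ · ♝ ♛ ♚ ♝ ♞ ♜│8
7│♟ ♟ ♟ ♟ ♟ ♟ ♟ ♟│7
6│· · ♞ · · · · ·│6
5│· · · · · · · ·│5
4│· · · · · · · ·│4
3│· · · · · ♘ · ·│3
2│♙ ♙ ♙ ♙ ♙ ♙ ♙ ♙│2
1│♖ ♘ ♗ ♕ ♔ ♗ · ♖│1
  ─────────────────
  a b c d e f g h

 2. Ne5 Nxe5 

  a b c d e f g h
  ─────────────────
8│♜ · ♝ ♛ ♚ ♝ ♞ ♜│8
7│♟ ♟ ♟ ♟ ♟ ♟ ♟ ♟│7
6│· · · · · · · ·│6
5│· · · · ♞ · · ·│5
4│· · · · · · · ·│4
3│· · · · · · · ·│3
2│♙ ♙ ♙ ♙ ♙ ♙ ♙ ♙│2
1│♖ ♘ ♗ ♕ ♔ ♗ · ♖│1
  ─────────────────
  a b c d e f g h

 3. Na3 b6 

  a b c d e f g h
  ─────────────────
8│♜ · ♝ ♛ ♚ ♝ ♞ ♜│8
7│♟ · ♟ ♟ ♟ ♟ ♟ ♟│7
6│· ♟ · · · · · ·│6
5│· · · · ♞ · · ·│5
4│· · · · · · · ·│4
3│♘ · · · · · · ·│3
2│♙ ♙ ♙ ♙ ♙ ♙ ♙ ♙│2
1│♖ · ♗ ♕ ♔ ♗ · ♖│1
  ─────────────────
  a b c d e f g h

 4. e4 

  a b c d e f g h
  ─────────────────
8│♜ · ♝ ♛ ♚ ♝ ♞ ♜│8
7│♟ · ♟ ♟ ♟ ♟ ♟ ♟│7
6│· ♟ · · · · · ·│6
5│· · · · ♞ · · ·│5
4│· · · · ♙ · · ·│4
3│♘ · · · · · · ·│3
2│♙ ♙ ♙ ♙ · ♙ ♙ ♙│2
1│♖ · ♗ ♕ ♔ ♗ · ♖│1
  ─────────────────
  a b c d e f g h


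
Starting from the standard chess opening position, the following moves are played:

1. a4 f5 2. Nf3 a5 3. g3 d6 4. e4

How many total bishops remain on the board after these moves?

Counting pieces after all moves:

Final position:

  a b c d e f g h
  ─────────────────
8│♜ ♞ ♝ ♛ ♚ ♝ ♞ ♜│8
7│· ♟ ♟ · ♟ · ♟ ♟│7
6│· · · ♟ · · · ·│6
5│♟ · · · · ♟ · ·│5
4│♙ · · · ♙ · · ·│4
3│· · · · · ♘ ♙ ·│3
2│· ♙ ♙ ♙ · ♙ · ♙│2
1│♖ ♘ ♗ ♕ ♔ ♗ · ♖│1
  ─────────────────
  a b c d e f g h


4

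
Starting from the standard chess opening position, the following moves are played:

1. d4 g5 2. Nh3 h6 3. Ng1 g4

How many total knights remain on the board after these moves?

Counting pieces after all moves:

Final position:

  a b c d e f g h
  ─────────────────
8│♜ ♞ ♝ ♛ ♚ ♝ ♞ ♜│8
7│♟ ♟ ♟ ♟ ♟ ♟ · ·│7
6│· · · · · · · ♟│6
5│· · · · · · · ·│5
4│· · · ♙ · · ♟ ·│4
3│· · · · · · · ·│3
2│♙ ♙ ♙ · ♙ ♙ ♙ ♙│2
1│♖ ♘ ♗ ♕ ♔ ♗ ♘ ♖│1
  ─────────────────
  a b c d e f g h


4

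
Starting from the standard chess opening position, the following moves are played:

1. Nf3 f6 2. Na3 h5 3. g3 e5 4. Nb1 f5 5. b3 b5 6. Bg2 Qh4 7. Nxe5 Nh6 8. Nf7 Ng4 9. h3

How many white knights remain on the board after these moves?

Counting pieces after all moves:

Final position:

  a b c d e f g h
  ─────────────────
8│♜ ♞ ♝ · ♚ ♝ · ♜│8
7│♟ · ♟ ♟ · ♘ ♟ ·│7
6│· · · · · · · ·│6
5│· ♟ · · · ♟ · ♟│5
4│· · · · · · ♞ ♛│4
3│· ♙ · · · · ♙ ♙│3
2│♙ · ♙ ♙ ♙ ♙ ♗ ·│2
1│♖ ♘ ♗ ♕ ♔ · · ♖│1
  ─────────────────
  a b c d e f g h


2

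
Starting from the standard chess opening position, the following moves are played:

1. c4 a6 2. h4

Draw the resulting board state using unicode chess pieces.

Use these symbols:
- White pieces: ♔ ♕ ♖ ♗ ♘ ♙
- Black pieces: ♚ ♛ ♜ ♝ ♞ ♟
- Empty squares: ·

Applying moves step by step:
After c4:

♜ ♞ ♝ ♛ ♚ ♝ ♞ ♜
♟ ♟ ♟ ♟ ♟ ♟ ♟ ♟
· · · · · · · ·
· · · · · · · ·
· · ♙ · · · · ·
· · · · · · · ·
♙ ♙ · ♙ ♙ ♙ ♙ ♙
♖ ♘ ♗ ♕ ♔ ♗ ♘ ♖


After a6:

♜ ♞ ♝ ♛ ♚ ♝ ♞ ♜
· ♟ ♟ ♟ ♟ ♟ ♟ ♟
♟ · · · · · · ·
· · · · · · · ·
· · ♙ · · · · ·
· · · · · · · ·
♙ ♙ · ♙ ♙ ♙ ♙ ♙
♖ ♘ ♗ ♕ ♔ ♗ ♘ ♖


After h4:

♜ ♞ ♝ ♛ ♚ ♝ ♞ ♜
· ♟ ♟ ♟ ♟ ♟ ♟ ♟
♟ · · · · · · ·
· · · · · · · ·
· · ♙ · · · · ♙
· · · · · · · ·
♙ ♙ · ♙ ♙ ♙ ♙ ·
♖ ♘ ♗ ♕ ♔ ♗ ♘ ♖



  a b c d e f g h
  ─────────────────
8│♜ ♞ ♝ ♛ ♚ ♝ ♞ ♜│8
7│· ♟ ♟ ♟ ♟ ♟ ♟ ♟│7
6│♟ · · · · · · ·│6
5│· · · · · · · ·│5
4│· · ♙ · · · · ♙│4
3│· · · · · · · ·│3
2│♙ ♙ · ♙ ♙ ♙ ♙ ·│2
1│♖ ♘ ♗ ♕ ♔ ♗ ♘ ♖│1
  ─────────────────
  a b c d e f g h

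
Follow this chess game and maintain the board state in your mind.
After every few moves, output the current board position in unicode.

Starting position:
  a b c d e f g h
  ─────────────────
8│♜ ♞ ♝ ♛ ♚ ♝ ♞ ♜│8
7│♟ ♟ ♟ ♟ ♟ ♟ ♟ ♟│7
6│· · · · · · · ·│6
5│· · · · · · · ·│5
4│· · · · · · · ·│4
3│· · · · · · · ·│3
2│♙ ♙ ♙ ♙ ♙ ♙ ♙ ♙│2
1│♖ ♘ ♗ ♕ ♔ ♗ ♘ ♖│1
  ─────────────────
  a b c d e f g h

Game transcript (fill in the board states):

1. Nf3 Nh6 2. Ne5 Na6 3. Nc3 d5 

  a b c d e f g h
  ─────────────────
8│♜ · ♝ ♛ ♚ ♝ · ♜│8
7│♟ ♟ ♟ · ♟ ♟ ♟ ♟│7
6│♞ · · · · · · ♞│6
5│· · · ♟ ♘ · · ·│5
4│· · · · · · · ·│4
3│· · ♘ · · · · ·│3
2│♙ ♙ ♙ ♙ ♙ ♙ ♙ ♙│2
1│♖ · ♗ ♕ ♔ ♗ · ♖│1
  ─────────────────
  a b c d e f g h

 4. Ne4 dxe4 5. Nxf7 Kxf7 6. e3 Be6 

  a b c d e f g h
  ─────────────────
8│♜ · · ♛ · ♝ · ♜│8
7│♟ ♟ ♟ · ♟ ♚ ♟ ♟│7
6│♞ · · · ♝ · · ♞│6
5│· · · · · · · ·│5
4│· · · · ♟ · · ·│4
3│· · · · ♙ · · ·│3
2│♙ ♙ ♙ ♙ · ♙ ♙ ♙│2
1│♖ · ♗ ♕ ♔ ♗ · ♖│1
  ─────────────────
  a b c d e f g h

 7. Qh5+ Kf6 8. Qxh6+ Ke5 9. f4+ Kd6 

  a b c d e f g h
  ─────────────────
8│♜ · · ♛ · ♝ · ♜│8
7│♟ ♟ ♟ · ♟ · ♟ ♟│7
6│♞ · · ♚ ♝ · · ♕│6
5│· · · · · · · ·│5
4│· · · · ♟ ♙ · ·│4
3│· · · · ♙ · · ·│3
2│♙ ♙ ♙ ♙ · · ♙ ♙│2
1│♖ · ♗ · ♔ ♗ · ♖│1
  ─────────────────
  a b c d e f g h

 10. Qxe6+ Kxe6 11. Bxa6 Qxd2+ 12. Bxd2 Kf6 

  a b c d e f g h
  ─────────────────
8│♜ · · · · ♝ · ♜│8
7│♟ ♟ ♟ · ♟ · ♟ ♟│7
6│♗ · · · · ♚ · ·│6
5│· · · · · · · ·│5
4│· · · · ♟ ♙ · ·│4
3│· · · · ♙ · · ·│3
2│♙ ♙ ♙ ♗ · · ♙ ♙│2
1│♖ · · · ♔ · · ♖│1
  ─────────────────
  a b c d e f g h

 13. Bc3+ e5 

  a b c d e f g h
  ─────────────────
8│♜ · · · · ♝ · ♜│8
7│♟ ♟ ♟ · · · ♟ ♟│7
6│♗ · · · · ♚ · ·│6
5│· · · · ♟ · · ·│5
4│· · · · ♟ ♙ · ·│4
3│· · ♗ · ♙ · · ·│3
2│♙ ♙ ♙ · · · ♙ ♙│2
1│♖ · · · ♔ · · ♖│1
  ─────────────────
  a b c d e f g h
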